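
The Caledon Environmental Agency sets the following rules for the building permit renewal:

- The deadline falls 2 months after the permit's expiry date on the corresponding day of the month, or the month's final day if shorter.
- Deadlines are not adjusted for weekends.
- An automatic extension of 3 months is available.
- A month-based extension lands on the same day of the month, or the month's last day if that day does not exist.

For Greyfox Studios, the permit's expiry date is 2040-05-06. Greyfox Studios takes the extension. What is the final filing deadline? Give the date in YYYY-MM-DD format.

2 months from 2040-05-06 is 2040-07-06.
2040-07-06 is a Friday; no weekend or holiday adjustment applies.
Applying the 3 months extension: 3 months after 2040-07-06 is 2040-10-06.
No adjustment is made for weekends or holidays, so 2040-10-06 stands.
Deadline: 2040-10-06.

2040-10-06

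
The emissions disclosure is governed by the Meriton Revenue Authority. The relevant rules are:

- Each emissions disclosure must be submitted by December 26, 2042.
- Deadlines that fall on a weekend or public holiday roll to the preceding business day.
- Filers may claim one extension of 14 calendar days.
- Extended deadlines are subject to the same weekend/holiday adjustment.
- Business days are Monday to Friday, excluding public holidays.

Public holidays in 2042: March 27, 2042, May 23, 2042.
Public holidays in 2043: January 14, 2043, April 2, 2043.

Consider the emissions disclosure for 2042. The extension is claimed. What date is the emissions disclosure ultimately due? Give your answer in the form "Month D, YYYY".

The stated deadline is December 26, 2042.
December 26, 2042 falls on a Friday, which is a business day, so no adjustment is needed.
Add the 14 calendar-day extension to December 26, 2042: January 9, 2043.
January 9, 2043 falls on a Friday, which is a business day, so no adjustment is needed.
The final due date is January 9, 2043.

January 9, 2043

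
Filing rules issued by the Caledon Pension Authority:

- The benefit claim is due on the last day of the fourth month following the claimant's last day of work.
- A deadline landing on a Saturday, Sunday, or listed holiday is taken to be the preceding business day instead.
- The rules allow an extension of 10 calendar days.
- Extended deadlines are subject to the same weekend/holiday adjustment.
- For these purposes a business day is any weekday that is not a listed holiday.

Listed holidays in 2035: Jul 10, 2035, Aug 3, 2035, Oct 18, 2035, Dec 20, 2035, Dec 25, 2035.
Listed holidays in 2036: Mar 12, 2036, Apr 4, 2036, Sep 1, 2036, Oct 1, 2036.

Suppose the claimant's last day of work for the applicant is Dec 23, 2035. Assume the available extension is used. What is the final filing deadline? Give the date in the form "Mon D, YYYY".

May 9, 2036

4 months after Dec 23, 2035 falls in April 2036; the last day of that month is Apr 30, 2036.
Since Apr 30, 2036 is a Wednesday and not a holiday, the date is unchanged.
Add the 10 calendar-day extension to Apr 30, 2036: May 10, 2036.
May 10, 2036 falls on a Saturday. Rolling to the preceding business day gives May 9, 2036, a Friday.
The final due date is May 9, 2036.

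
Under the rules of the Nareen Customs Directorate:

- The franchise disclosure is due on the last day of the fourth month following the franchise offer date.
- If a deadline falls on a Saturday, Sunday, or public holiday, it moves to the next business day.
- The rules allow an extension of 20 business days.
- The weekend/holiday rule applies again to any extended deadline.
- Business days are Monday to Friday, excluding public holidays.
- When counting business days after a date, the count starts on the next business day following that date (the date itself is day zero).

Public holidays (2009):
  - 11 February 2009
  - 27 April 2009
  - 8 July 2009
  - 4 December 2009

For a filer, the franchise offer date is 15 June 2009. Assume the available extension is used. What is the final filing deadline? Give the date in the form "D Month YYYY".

30 November 2009

4 months after 15 June 2009 falls in October 2009; the last day of that month is 31 October 2009.
31 October 2009 falls on a Saturday. Rolling to the next business day gives 2 November 2009, a Monday.
Counting 20 further business days from 2 November 2009 reaches 30 November 2009.
30 November 2009 (Monday) is already a business day.
So the filing is due 30 November 2009.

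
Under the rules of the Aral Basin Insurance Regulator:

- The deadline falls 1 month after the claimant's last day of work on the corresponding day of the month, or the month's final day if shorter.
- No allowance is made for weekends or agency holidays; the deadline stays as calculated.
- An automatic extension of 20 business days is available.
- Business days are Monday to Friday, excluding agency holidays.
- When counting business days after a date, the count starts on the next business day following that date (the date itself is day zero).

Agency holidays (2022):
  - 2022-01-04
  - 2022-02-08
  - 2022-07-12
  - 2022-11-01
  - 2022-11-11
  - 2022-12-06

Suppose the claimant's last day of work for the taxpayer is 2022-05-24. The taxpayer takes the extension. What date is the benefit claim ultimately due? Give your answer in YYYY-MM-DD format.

2022-07-25

1 month from 2022-05-24 is 2022-06-24.
2022-06-24 is a Friday; no weekend or holiday adjustment applies.
The 20-business-day extension runs from 2022-06-24 to 2022-07-25.
2022-07-25 is a Monday; no weekend or holiday adjustment applies.
Final deadline: 2022-07-25.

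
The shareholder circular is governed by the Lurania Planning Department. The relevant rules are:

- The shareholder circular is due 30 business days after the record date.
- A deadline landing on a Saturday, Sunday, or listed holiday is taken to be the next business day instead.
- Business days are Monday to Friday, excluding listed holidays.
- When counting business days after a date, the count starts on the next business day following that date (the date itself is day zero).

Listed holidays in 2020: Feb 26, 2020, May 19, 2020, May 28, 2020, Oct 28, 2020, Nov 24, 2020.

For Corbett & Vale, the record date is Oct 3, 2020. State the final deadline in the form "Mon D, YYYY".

Nov 16, 2020

Starting the day after Oct 3, 2020 and counting 30 business days lands on Nov 16, 2020.
Nov 16, 2020 is a Monday and not a listed holiday, so it stands.
Deadline: Nov 16, 2020.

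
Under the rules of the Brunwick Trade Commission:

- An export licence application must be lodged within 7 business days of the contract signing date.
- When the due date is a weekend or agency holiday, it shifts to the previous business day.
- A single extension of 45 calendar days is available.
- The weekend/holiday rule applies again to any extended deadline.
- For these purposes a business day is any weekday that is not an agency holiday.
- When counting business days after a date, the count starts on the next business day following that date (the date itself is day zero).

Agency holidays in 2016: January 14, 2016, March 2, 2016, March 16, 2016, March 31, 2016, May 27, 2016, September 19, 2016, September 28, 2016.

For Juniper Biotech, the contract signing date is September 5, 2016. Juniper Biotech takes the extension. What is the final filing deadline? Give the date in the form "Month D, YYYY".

7 business days after September 5, 2016, excluding weekends and holidays, is September 14, 2016.
September 14, 2016 (Wednesday) is already a business day.
With the 45-day extension, September 14, 2016 becomes October 29, 2016.
October 29, 2016 is a Saturday, so it moves to the preceding business day, October 28, 2016 (Friday).
Final deadline: October 28, 2016.

October 28, 2016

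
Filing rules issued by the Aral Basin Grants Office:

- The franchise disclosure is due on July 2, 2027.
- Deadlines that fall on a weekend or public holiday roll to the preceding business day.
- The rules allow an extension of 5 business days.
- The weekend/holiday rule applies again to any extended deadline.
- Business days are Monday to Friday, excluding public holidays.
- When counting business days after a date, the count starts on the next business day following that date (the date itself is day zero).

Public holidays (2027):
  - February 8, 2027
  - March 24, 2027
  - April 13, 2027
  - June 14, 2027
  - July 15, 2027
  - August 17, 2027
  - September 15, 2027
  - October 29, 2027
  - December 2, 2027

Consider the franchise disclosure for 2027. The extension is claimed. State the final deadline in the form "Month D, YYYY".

The stated deadline is July 2, 2027.
Since July 2, 2027 is a Friday and not a holiday, the date is unchanged.
Counting 5 further business days from July 2, 2027 reaches July 9, 2027.
Since July 9, 2027 is a Friday and not a holiday, the date is unchanged.
Final deadline: July 9, 2027.

July 9, 2027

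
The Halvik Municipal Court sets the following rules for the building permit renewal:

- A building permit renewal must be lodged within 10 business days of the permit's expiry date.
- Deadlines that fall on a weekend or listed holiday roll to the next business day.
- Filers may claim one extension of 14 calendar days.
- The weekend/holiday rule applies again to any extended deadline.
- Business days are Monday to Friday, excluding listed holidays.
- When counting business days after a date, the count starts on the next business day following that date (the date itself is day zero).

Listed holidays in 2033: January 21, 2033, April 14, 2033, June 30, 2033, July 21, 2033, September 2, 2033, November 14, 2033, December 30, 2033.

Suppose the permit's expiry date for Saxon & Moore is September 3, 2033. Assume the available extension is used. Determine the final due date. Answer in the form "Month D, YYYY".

Starting the day after September 3, 2033 and counting 10 business days lands on September 16, 2033.
September 16, 2033 is a Friday and not a listed holiday, so it stands.
Applying the 14-calendar-day extension: September 16, 2033 + 14 days = September 30, 2033.
Since September 30, 2033 is a Friday and not a holiday, the date is unchanged.
Deadline: September 30, 2033.

September 30, 2033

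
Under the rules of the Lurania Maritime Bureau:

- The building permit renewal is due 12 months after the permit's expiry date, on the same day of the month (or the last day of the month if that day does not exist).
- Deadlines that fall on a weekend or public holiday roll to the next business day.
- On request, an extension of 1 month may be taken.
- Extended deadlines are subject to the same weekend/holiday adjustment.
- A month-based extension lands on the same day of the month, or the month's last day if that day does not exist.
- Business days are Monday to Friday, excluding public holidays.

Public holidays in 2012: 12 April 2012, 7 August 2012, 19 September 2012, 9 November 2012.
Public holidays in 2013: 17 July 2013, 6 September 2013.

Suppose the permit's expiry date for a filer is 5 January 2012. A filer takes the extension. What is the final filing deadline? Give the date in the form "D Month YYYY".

7 February 2013

Moving 12 months forward from 5 January 2012 on the corresponding day gives 5 January 2013.
Because 5 January 2013 is a Saturday, the deadline becomes 7 January 2013 (Monday).
Add 1 month to 7 January 2013: 7 February 2013.
7 February 2013 falls on a Thursday, which is a business day, so no adjustment is needed.
Deadline: 7 February 2013.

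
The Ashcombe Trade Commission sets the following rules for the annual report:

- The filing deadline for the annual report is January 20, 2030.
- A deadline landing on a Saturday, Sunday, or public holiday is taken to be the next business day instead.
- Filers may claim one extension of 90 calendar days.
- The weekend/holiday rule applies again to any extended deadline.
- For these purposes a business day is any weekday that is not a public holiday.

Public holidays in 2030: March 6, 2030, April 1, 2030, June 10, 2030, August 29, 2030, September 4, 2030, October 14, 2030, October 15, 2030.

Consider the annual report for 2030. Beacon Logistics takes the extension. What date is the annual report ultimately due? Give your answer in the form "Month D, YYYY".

The statutory due date is January 20, 2030.
Because January 20, 2030 is a Sunday, the deadline becomes January 21, 2030 (Monday).
Add the 90 calendar-day extension to January 21, 2030: April 21, 2030.
Because April 21, 2030 is a Sunday, the deadline becomes April 22, 2030 (Monday).
Deadline: April 22, 2030.

April 22, 2030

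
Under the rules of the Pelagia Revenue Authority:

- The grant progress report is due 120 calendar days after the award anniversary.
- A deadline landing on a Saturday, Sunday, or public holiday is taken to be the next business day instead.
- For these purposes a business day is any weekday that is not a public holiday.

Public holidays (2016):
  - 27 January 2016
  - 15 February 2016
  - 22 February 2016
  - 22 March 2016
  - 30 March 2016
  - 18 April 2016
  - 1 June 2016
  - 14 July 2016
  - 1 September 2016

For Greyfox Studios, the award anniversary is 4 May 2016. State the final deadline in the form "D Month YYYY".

2 September 2016

120 calendar days after 4 May 2016 is 1 September 2016.
1 September 2016 is a listed holiday, so it moves to the next business day, 2 September 2016 (Friday).
Final deadline: 2 September 2016.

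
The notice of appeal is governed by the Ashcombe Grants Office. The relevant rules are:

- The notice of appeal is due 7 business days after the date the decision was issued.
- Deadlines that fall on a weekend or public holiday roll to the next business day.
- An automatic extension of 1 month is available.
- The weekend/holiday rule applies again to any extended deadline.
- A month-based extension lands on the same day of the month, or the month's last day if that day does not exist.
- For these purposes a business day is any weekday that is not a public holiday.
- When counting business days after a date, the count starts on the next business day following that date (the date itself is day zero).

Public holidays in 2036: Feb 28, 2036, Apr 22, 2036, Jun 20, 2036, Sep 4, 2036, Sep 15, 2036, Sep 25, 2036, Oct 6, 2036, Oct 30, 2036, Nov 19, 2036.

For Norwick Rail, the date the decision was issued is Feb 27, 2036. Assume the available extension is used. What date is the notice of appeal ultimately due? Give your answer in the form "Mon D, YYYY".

Counting 7 business days after Feb 27, 2036 (skipping weekends and listed holidays) reaches Mar 10, 2036.
Mar 10, 2036 is a Monday and not a listed holiday, so it stands.
The 1 month extension carries Mar 10, 2036 to Apr 10, 2036.
Apr 10, 2036 is a Thursday and not a listed holiday, so it stands.
Final deadline: Apr 10, 2036.

Apr 10, 2036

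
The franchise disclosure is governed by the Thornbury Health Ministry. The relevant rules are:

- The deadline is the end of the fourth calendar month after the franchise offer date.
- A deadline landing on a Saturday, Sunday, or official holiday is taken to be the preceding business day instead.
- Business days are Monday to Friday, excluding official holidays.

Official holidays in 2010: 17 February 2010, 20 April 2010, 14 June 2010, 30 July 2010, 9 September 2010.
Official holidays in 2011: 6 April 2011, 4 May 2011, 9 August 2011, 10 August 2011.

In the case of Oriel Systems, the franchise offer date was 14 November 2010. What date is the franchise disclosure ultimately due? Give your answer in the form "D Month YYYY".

4 months after 14 November 2010 is March 2011; that month ends on 31 March 2011.
31 March 2011 (Thursday) is already a business day.
So the filing is due 31 March 2011.

31 March 2011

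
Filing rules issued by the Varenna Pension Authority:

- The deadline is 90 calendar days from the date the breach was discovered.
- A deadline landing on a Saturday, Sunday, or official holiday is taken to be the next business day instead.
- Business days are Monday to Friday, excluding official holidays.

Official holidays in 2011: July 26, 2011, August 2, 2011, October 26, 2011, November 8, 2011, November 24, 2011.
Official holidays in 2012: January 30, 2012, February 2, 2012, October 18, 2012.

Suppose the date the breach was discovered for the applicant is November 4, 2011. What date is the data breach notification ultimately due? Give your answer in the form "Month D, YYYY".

February 3, 2012

Trigger date November 4, 2011 + 90 calendar days = February 2, 2012.
February 2, 2012 is a listed holiday; the next business day is February 3, 2012 (Friday).
So the filing is due February 3, 2012.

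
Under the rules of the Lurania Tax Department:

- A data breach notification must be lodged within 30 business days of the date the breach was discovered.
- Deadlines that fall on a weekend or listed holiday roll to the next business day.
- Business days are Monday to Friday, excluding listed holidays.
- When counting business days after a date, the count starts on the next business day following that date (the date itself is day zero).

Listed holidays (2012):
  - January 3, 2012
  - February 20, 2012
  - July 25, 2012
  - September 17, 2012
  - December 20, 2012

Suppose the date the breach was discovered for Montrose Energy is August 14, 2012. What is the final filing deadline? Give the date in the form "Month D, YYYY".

September 26, 2012

Starting the day after August 14, 2012 and counting 30 business days lands on September 26, 2012.
September 26, 2012 falls on a Wednesday, which is a business day, so no adjustment is needed.
Final deadline: September 26, 2012.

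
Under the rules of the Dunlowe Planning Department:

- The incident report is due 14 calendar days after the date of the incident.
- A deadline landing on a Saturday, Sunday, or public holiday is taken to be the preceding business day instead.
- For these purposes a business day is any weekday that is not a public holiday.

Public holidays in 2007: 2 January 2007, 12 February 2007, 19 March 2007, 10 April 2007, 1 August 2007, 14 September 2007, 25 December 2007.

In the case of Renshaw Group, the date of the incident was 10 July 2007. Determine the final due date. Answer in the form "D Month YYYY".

24 July 2007

14 calendar days after 10 July 2007 is 24 July 2007.
24 July 2007 is a Tuesday and not a listed holiday, so it stands.
So the filing is due 24 July 2007.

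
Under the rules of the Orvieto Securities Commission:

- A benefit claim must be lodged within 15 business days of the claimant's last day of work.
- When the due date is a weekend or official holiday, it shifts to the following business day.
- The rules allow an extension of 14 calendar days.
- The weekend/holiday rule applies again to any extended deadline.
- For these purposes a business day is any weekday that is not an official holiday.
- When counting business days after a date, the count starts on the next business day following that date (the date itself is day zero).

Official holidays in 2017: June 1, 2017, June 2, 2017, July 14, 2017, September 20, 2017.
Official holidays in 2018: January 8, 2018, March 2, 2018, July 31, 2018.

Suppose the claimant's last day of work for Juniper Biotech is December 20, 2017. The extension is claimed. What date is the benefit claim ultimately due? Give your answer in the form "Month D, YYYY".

Counting 15 business days after December 20, 2017 (skipping weekends and listed holidays) reaches January 11, 2018.
January 11, 2018 falls on a Thursday, which is a business day, so no adjustment is needed.
The 14-calendar-day extension moves the deadline from January 11, 2018 to January 25, 2018.
Since January 25, 2018 is a Thursday and not a holiday, the date is unchanged.
Deadline: January 25, 2018.

January 25, 2018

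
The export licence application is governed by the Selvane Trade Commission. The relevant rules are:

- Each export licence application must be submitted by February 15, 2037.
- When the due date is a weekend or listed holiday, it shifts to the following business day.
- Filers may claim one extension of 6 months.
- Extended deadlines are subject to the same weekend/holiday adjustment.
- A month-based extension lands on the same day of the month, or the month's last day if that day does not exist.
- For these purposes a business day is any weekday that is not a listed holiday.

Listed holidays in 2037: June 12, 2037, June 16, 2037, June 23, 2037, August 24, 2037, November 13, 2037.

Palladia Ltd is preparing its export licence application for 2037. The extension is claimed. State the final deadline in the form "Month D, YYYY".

August 17, 2037

The stated deadline is February 15, 2037.
Because February 15, 2037 is a Sunday, the deadline becomes February 16, 2037 (Monday).
Applying the 6 months extension: 6 months after February 16, 2037 is August 16, 2037.
August 16, 2037 is a Sunday, so it moves to the next business day, August 17, 2037 (Monday).
Deadline: August 17, 2037.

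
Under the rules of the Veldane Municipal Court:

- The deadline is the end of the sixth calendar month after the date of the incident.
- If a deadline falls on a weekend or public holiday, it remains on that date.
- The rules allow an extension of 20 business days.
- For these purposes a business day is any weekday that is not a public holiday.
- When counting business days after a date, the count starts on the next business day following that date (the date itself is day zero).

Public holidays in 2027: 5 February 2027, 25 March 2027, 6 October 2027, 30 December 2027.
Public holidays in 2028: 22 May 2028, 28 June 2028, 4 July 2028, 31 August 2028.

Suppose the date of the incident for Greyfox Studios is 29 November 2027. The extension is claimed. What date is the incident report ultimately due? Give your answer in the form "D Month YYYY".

29 June 2028

6 months after 29 November 2027 falls in May 2028; the last day of that month is 31 May 2028.
31 May 2028 falls on a Wednesday. The rules make no weekend/holiday allowance, so it remains 31 May 2028.
The 20-business-day extension runs from 31 May 2028 to 29 June 2028.
No adjustment is made for weekends or holidays, so 29 June 2028 stands.
Deadline: 29 June 2028.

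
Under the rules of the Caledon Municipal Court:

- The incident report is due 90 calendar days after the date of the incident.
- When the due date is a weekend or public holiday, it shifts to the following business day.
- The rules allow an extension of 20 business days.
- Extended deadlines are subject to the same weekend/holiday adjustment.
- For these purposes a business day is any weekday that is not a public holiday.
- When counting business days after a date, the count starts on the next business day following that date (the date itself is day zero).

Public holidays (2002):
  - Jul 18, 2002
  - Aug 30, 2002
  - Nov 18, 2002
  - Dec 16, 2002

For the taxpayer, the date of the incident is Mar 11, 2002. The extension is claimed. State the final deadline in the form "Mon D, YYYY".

Jul 8, 2002

From Mar 11, 2002, 90 calendar days later is Jun 9, 2002.
Jun 9, 2002 is a Sunday, so it moves to the next business day, Jun 10, 2002 (Monday).
The 20-business-day extension runs from Jun 10, 2002 to Jul 8, 2002.
Jul 8, 2002 falls on a Monday, which is a business day, so no adjustment is needed.
The final due date is Jul 8, 2002.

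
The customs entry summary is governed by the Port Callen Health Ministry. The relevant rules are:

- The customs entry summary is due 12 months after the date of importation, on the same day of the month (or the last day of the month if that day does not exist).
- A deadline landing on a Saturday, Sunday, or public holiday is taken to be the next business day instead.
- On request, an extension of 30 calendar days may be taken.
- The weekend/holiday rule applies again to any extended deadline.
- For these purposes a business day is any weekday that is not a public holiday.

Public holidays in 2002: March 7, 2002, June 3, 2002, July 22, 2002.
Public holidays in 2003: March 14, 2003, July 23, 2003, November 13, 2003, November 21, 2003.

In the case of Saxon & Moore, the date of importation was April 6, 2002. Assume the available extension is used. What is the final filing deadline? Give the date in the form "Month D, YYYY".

12 months after April 6, 2002, on the same day of the month, is April 6, 2003.
April 6, 2003 is a Sunday; the next business day is April 7, 2003 (Monday).
Applying the 30-calendar-day extension: April 7, 2003 + 30 days = May 7, 2003.
Since May 7, 2003 is a Wednesday and not a holiday, the date is unchanged.
Final deadline: May 7, 2003.

May 7, 2003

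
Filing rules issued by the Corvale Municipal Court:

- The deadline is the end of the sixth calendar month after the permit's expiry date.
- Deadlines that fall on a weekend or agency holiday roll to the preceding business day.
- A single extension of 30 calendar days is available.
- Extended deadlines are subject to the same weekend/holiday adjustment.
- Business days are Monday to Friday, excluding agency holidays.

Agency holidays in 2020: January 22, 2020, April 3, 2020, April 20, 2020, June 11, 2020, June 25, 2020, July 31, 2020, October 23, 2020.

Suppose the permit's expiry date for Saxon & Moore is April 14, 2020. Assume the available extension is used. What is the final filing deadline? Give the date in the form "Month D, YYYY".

6 months after April 14, 2020 falls in October 2020; the last day of that month is October 31, 2020.
Because October 31, 2020 is a Saturday, the deadline becomes October 30, 2020 (Friday).
The 30-calendar-day extension moves the deadline from October 30, 2020 to November 29, 2020.
November 29, 2020 is a Sunday, so it moves to the preceding business day, November 27, 2020 (Friday).
The final due date is November 27, 2020.

November 27, 2020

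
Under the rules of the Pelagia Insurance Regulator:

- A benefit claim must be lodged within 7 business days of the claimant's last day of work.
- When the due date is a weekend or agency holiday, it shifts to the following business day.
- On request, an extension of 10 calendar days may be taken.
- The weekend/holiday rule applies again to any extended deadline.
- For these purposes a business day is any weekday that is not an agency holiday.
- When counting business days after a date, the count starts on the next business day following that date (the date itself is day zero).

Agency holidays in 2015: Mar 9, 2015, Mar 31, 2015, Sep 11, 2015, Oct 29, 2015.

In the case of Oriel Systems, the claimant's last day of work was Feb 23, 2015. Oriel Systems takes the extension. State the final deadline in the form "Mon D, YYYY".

Counting 7 business days after Feb 23, 2015 (skipping weekends and listed holidays) reaches Mar 4, 2015.
Mar 4, 2015 is a Wednesday and not a listed holiday, so it stands.
The 10-calendar-day extension moves the deadline from Mar 4, 2015 to Mar 14, 2015.
Mar 14, 2015 is a Saturday; the next business day is Mar 16, 2015 (Monday).
Deadline: Mar 16, 2015.

Mar 16, 2015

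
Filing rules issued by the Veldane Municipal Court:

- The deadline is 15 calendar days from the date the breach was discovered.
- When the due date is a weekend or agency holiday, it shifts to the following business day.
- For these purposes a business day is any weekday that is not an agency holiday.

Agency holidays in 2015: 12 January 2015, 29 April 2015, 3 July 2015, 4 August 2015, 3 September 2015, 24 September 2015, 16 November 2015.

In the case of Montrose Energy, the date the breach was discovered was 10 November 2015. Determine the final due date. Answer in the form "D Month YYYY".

Adding 15 calendar days to 10 November 2015 gives 25 November 2015.
25 November 2015 falls on a Wednesday, which is a business day, so no adjustment is needed.
Deadline: 25 November 2015.

25 November 2015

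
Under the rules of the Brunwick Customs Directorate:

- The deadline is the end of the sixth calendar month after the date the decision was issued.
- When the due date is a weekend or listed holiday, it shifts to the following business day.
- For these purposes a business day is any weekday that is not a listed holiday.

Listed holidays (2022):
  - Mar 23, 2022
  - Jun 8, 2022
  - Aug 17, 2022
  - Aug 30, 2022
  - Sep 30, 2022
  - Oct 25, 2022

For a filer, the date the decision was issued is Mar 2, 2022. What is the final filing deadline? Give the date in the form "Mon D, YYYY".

Oct 3, 2022

6 months after Mar 2, 2022 falls in September 2022; the last day of that month is Sep 30, 2022.
Sep 30, 2022 is a listed holiday, so it moves to the next business day, Oct 3, 2022 (Monday).
The final due date is Oct 3, 2022.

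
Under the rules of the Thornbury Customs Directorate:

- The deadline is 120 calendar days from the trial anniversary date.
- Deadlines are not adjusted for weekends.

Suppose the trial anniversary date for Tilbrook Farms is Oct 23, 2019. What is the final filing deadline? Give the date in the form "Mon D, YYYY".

Adding 120 calendar days to Oct 23, 2019 gives Feb 20, 2020.
Feb 20, 2020 falls on a Thursday. The rules make no weekend/holiday allowance, so it remains Feb 20, 2020.
The final due date is Feb 20, 2020.

Feb 20, 2020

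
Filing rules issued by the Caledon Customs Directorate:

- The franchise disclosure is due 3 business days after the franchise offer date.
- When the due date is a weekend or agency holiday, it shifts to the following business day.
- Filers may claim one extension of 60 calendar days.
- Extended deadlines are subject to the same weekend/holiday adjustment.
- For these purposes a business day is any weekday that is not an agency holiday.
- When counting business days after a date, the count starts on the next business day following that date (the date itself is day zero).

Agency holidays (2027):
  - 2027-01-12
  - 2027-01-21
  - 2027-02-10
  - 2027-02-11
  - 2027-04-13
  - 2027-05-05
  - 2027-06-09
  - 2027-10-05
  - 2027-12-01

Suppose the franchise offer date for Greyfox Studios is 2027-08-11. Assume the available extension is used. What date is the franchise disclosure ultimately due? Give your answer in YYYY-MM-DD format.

Counting 3 business days after 2027-08-11 (skipping weekends and listed holidays) reaches 2027-08-16.
2027-08-16 is a Monday and not a listed holiday, so it stands.
The 60-calendar-day extension moves the deadline from 2027-08-16 to 2027-10-15.
2027-10-15 (Friday) is already a business day.
Final deadline: 2027-10-15.

2027-10-15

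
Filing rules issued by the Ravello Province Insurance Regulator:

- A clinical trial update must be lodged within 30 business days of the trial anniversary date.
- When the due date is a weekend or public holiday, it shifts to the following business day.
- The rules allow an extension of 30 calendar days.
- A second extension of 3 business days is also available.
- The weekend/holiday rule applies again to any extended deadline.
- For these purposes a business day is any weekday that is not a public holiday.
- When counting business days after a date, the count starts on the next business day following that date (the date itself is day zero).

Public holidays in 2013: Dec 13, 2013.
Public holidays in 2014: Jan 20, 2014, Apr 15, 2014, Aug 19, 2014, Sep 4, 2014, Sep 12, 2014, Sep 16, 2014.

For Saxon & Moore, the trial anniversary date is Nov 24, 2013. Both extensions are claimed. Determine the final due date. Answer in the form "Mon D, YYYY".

Feb 10, 2014

Counting 30 business days after Nov 24, 2013 (skipping weekends and listed holidays) reaches Jan 6, 2014.
Jan 6, 2014 (Monday) is already a business day.
The 30-calendar-day extension moves the deadline from Jan 6, 2014 to Feb 5, 2014.
Feb 5, 2014 falls on a Wednesday, which is a business day, so no adjustment is needed.
Applying the 3-business-day extension: 3 business days after Feb 5, 2014 is Feb 10, 2014.
Feb 10, 2014 is a Monday and not a listed holiday, so it stands.
Deadline: Feb 10, 2014.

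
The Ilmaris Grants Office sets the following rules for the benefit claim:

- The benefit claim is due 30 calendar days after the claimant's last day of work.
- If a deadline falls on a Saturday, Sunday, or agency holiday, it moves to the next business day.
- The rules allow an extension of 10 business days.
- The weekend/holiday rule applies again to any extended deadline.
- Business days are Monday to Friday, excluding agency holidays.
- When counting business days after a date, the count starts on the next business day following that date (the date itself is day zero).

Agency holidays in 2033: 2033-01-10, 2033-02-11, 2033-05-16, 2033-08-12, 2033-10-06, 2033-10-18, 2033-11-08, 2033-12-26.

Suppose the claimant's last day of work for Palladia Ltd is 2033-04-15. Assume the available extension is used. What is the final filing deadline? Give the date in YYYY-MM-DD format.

2033-05-31

Trigger date 2033-04-15 + 30 calendar days = 2033-05-15.
Because 2033-05-15 is a Sunday, the deadline becomes 2033-05-17 (Tuesday).
Applying the 10-business-day extension: 10 business days after 2033-05-17 is 2033-05-31.
Since 2033-05-31 is a Tuesday and not a holiday, the date is unchanged.
Deadline: 2033-05-31.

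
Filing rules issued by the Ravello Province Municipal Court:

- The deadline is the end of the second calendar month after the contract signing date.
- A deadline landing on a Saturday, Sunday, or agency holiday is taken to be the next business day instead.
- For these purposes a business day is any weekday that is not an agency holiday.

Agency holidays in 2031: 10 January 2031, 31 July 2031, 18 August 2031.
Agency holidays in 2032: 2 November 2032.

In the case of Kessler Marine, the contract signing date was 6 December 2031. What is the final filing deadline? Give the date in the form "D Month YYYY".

The second month after 6 December 2031 is February 2032, whose last day is 29 February 2032.
29 February 2032 falls on a Sunday. Rolling to the next business day gives 1 March 2032, a Monday.
So the filing is due 1 March 2032.

1 March 2032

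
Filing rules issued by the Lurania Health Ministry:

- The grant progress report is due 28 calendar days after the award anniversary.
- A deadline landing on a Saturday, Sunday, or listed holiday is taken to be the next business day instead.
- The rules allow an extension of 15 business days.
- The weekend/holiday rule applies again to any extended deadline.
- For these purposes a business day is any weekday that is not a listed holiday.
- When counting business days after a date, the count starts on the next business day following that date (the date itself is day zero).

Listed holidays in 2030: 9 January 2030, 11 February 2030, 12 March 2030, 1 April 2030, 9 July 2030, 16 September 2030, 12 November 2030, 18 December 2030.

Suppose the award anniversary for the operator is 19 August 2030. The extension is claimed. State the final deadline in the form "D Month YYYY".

8 October 2030

From 19 August 2030, 28 calendar days later is 16 September 2030.
16 September 2030 is a listed holiday; the next business day is 17 September 2030 (Tuesday).
Applying the 15-business-day extension: 15 business days after 17 September 2030 is 8 October 2030.
8 October 2030 falls on a Tuesday, which is a business day, so no adjustment is needed.
Final deadline: 8 October 2030.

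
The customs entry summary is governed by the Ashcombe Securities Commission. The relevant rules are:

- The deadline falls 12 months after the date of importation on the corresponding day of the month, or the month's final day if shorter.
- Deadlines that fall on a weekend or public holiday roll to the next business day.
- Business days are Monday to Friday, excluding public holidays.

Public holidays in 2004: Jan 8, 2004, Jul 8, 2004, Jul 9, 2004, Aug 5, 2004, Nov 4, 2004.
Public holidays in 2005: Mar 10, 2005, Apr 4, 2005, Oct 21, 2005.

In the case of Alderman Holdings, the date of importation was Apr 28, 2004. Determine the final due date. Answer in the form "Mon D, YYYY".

12 months from Apr 28, 2004 is Apr 28, 2005.
Apr 28, 2005 falls on a Thursday, which is a business day, so no adjustment is needed.
Deadline: Apr 28, 2005.

Apr 28, 2005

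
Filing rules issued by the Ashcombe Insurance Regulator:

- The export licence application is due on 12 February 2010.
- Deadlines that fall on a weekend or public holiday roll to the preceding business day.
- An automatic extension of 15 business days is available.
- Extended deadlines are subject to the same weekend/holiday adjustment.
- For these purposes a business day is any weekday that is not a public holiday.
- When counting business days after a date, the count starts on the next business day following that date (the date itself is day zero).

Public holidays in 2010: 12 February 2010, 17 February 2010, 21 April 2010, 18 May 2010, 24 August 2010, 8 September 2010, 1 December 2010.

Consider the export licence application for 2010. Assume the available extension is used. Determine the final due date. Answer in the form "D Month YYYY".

8 March 2010

The stated deadline is 12 February 2010.
12 February 2010 is a listed holiday, so it moves to the preceding business day, 11 February 2010 (Thursday).
Applying the 15-business-day extension: 15 business days after 11 February 2010 is 8 March 2010.
Since 8 March 2010 is a Monday and not a holiday, the date is unchanged.
Final deadline: 8 March 2010.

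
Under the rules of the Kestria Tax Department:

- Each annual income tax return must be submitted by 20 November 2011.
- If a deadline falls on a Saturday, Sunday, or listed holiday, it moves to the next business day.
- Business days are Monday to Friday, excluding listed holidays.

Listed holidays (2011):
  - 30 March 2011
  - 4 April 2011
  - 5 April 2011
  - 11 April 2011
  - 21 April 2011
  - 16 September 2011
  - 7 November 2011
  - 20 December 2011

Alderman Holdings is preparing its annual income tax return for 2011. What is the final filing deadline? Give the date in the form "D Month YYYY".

21 November 2011

Start from the fixed due date, 20 November 2011.
20 November 2011 is a Sunday, so it moves to the next business day, 21 November 2011 (Monday).
So the filing is due 21 November 2011.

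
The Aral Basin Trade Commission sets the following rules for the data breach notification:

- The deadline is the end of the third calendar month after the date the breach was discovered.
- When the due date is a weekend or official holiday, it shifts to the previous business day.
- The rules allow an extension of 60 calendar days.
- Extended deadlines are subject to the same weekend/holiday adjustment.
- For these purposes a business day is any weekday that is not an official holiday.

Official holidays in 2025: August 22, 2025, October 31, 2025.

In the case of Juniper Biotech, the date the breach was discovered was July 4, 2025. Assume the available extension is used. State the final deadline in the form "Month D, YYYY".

December 29, 2025

3 months after July 4, 2025 falls in October 2025; the last day of that month is October 31, 2025.
October 31, 2025 is a listed holiday, so it moves to the preceding business day, October 30, 2025 (Thursday).
The 60-calendar-day extension moves the deadline from October 30, 2025 to December 29, 2025.
December 29, 2025 is a Monday and not a listed holiday, so it stands.
The final due date is December 29, 2025.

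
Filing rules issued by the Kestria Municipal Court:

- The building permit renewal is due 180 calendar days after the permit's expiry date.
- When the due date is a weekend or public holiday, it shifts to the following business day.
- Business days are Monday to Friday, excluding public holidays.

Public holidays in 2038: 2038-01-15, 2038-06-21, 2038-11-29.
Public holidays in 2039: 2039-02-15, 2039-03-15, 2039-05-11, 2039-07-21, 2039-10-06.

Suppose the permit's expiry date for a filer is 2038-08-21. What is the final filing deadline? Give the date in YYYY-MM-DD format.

From 2038-08-21, 180 calendar days later is 2039-02-17.
2039-02-17 is a Thursday and not a listed holiday, so it stands.
The final due date is 2039-02-17.

2039-02-17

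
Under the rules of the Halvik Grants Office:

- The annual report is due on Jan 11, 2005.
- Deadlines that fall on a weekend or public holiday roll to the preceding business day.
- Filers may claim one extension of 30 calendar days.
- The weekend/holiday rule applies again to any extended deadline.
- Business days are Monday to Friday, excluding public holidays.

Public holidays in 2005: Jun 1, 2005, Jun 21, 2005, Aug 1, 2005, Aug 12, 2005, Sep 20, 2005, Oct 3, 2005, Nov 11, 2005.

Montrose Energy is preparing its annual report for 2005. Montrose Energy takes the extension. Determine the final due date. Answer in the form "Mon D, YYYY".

Feb 10, 2005

The statutory due date is Jan 11, 2005.
Jan 11, 2005 (Tuesday) is already a business day.
Add the 30 calendar-day extension to Jan 11, 2005: Feb 10, 2005.
Feb 10, 2005 falls on a Thursday, which is a business day, so no adjustment is needed.
Final deadline: Feb 10, 2005.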